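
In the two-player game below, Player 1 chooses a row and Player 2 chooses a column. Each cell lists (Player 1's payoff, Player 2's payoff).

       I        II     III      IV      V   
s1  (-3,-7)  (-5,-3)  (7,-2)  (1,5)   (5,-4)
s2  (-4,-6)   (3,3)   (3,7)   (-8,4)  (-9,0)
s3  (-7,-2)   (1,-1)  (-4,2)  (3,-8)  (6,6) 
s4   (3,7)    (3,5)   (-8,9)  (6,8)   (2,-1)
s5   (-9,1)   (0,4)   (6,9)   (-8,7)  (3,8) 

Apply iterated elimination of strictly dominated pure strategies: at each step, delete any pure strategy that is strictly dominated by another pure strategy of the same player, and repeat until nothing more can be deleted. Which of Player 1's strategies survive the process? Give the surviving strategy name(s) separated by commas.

Column I is eliminated: III beats it against every remaining row (s1: -2>-7, s2: 7>-6, s3: 2>-2, s4: 9>7, s5: 9>1).
Player 2's strategy II is strictly dominated by III (s1: -2>-3, s2: 7>3, s3: 2>-1, s4: 9>5, s5: 9>4) and is removed.
Player 1's strategy s2 is strictly dominated by s1 (III: 7>3, IV: 1>-8, V: 5>-9) and is removed.
Player 1's strategy s5 is strictly dominated by s1 (III: 7>6, IV: 1>-8, V: 5>3) and is removed.
Among the remaining strategies, none is strictly dominated by another pure strategy of the same player, so the elimination stops.
Surviving strategies — Player 1: {s1, s3, s4}; Player 2: {III, IV, V}.

s1, s3, s4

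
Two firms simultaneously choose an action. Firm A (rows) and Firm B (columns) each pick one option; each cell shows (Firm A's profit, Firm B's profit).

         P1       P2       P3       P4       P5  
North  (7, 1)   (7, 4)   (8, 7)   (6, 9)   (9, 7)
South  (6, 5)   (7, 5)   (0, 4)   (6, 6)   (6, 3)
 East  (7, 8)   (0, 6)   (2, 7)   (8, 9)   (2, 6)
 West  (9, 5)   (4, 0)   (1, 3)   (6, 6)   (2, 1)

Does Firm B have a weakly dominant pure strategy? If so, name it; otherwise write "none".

P4 vs P1: North: 9>1, South: 6>5, East: 9>8, West: 6>5.
P4 vs P2: North: 9>4, South: 6>5, East: 9>6, West: 6>0.
P4 vs P3: North: 9>7, South: 6>4, East: 9>7, West: 6>3.
P4 vs P5: North: 9>7, South: 6>3, East: 9>6, West: 6>1.
P4 is at least as good as every other strategy against every opponent action, so it is weakly dominant.

P4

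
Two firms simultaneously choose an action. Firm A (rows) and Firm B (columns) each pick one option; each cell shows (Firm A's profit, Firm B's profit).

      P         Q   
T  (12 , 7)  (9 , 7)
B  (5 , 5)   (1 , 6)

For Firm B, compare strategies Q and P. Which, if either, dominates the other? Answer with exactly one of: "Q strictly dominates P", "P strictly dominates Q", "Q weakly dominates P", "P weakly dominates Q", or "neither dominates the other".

Q weakly dominates P

Q's payoffs vs P's, by Firm A's action — T: 7=7, B: 6>5.
Q is at least as good everywhere and strictly better somewhere (tied only at T), so Q weakly but not strictly dominates P.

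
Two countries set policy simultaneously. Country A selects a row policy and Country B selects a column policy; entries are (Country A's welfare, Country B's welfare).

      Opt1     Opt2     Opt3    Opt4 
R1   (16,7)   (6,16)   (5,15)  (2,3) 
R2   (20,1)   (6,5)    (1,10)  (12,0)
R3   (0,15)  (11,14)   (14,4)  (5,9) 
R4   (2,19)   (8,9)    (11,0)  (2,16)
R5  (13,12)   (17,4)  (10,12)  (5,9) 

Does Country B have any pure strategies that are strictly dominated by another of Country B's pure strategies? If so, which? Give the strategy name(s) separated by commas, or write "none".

Opt1 is not dominated — it holds its own against Opt2 at R3 (15>14); Opt3 at R3 (15>4); Opt4 at R1 (7>3).
Opt2 is not dominated — it holds its own against Opt1 at R1 (16>7); Opt3 at R1 (16>15); Opt4 at R1 (16>3).
Opt3: no other strategy beats it everywhere (Opt1 at R1 (15>7); Opt2 at R2 (10>5); Opt4 at R1 (15>3)).
Opt4 is strictly dominated by Opt1 (R1: 7>3, R2: 1>0, R3: 15>9, R4: 19>16, R5: 12>9).

Opt4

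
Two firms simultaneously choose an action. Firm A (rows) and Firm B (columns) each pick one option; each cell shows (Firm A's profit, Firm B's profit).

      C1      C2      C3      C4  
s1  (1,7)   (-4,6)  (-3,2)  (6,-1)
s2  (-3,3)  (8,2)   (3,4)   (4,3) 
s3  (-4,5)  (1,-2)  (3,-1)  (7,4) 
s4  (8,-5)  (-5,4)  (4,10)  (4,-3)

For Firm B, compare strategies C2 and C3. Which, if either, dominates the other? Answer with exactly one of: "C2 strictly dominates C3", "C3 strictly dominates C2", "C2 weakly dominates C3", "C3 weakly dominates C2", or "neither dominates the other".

Compare C2 to C3 across each choice by Firm A: s1: 6>2, s2: 2<4, s3: -2<-1, s4: 4<10.
C2 does better at s1 but worse at s2, s3, s4; neither strategy dominates the other.

neither dominates the other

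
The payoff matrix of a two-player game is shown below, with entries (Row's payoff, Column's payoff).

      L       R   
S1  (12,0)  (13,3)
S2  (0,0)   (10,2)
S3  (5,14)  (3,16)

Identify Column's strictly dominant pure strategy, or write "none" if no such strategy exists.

R

R vs L: S1: 3>0, S2: 2>0, S3: 16>14.
R strictly beats every other strategy against every opponent action, so it is strictly dominant.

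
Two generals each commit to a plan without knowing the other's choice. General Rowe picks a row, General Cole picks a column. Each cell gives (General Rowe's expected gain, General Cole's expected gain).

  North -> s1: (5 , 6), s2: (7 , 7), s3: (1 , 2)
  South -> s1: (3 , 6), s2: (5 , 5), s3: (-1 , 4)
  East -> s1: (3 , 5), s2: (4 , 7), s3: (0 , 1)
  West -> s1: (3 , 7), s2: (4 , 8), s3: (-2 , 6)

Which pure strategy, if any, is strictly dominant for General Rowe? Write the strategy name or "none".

North vs South: s1: 5>3, s2: 7>5, s3: 1>-1.
North vs East: s1: 5>3, s2: 7>4, s3: 1>0.
North vs West: s1: 5>3, s2: 7>4, s3: 1>-2.
North strictly beats every other strategy against every opponent action, so it is strictly dominant.

North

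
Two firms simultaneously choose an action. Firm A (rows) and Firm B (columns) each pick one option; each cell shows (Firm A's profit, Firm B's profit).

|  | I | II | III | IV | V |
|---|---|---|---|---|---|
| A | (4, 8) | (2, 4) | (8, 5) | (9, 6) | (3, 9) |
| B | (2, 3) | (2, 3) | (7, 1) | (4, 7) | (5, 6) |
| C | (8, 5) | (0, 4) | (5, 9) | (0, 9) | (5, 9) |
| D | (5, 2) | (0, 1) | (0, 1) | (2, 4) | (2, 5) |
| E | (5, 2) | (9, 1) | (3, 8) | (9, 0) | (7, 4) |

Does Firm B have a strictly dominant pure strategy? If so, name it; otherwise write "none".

I fails to dominate II at B (3=3).
II fails to dominate I at A (4<8).
III fails to dominate I at A (5<8).
IV fails to dominate I at A (6<8).
V fails to dominate III at C (9=9).
No single strategy dominates all the others.

none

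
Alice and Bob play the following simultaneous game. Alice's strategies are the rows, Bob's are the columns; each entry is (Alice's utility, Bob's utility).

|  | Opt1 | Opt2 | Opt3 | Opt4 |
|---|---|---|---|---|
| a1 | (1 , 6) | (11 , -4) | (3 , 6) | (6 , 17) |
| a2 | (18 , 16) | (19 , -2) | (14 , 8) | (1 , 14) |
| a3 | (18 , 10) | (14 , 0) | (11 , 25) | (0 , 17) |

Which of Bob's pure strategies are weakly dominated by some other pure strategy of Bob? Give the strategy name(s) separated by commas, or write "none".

Nothing dominates Opt1: Opt2 at a1 (6>-4); Opt3 at a2 (16>8); Opt4 at a2 (16>14).
Opt2 is weakly dominated by Opt1 (a1: 6>-4, a2: 16>-2, a3: 10>0).
Opt3: no other strategy beats it everywhere (Opt1 at a3 (25>10); Opt2 at a1 (6>-4); Opt4 at a3 (25>17)).
Nothing dominates Opt4: Opt1 at a1 (17>6); Opt2 at a1 (17>-4); Opt3 at a1 (17>6).

Opt2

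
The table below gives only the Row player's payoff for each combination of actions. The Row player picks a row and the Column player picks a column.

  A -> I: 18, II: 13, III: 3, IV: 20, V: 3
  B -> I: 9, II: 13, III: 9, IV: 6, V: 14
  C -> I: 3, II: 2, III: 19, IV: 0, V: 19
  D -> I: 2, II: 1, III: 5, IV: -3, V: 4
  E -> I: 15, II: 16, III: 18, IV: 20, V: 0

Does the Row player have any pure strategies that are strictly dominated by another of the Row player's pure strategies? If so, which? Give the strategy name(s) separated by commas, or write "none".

D

A is not dominated — it holds its own against B at I (18>9); C at I (18>3); D at I (18>2); E at I (18>15).
B is not dominated — it holds its own against A at II (13=13); C at I (9>3); D at I (9>2); E at V (14>0).
C: no other strategy beats it everywhere (A at III (19>3); B at III (19>9); D at I (3>2); E at III (19>18)).
D: dominated, since B does at least as well everywhere (I: 9>2, II: 13>1, III: 9>5, IV: 6>-3, V: 14>4).
E: no other strategy beats it everywhere (A at II (16>13); B at I (15>9); C at I (15>3); D at I (15>2)).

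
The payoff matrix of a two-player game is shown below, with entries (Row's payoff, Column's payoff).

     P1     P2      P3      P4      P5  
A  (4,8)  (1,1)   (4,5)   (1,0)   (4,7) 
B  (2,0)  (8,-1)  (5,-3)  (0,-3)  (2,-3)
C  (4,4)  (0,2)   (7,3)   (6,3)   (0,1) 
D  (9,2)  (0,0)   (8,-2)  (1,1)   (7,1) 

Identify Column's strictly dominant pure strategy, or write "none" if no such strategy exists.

P1 vs P2: A: 8>1, B: 0>-1, C: 4>2, D: 2>0.
P1 vs P3: A: 8>5, B: 0>-3, C: 4>3, D: 2>-2.
P1 vs P4: A: 8>0, B: 0>-3, C: 4>3, D: 2>1.
P1 vs P5: A: 8>7, B: 0>-3, C: 4>1, D: 2>1.
P1 strictly beats every other strategy against every opponent action, so it is strictly dominant.

P1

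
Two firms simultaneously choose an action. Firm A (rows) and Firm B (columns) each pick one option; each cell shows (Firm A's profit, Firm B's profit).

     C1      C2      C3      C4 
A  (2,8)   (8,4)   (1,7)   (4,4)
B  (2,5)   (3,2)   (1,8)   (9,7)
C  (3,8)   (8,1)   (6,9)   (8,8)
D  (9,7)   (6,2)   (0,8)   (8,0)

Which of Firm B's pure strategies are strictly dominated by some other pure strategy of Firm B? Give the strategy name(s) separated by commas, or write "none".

C2, C4

C1: no other strategy beats it everywhere (C2 at A (8>4); C3 at A (8>7); C4 at A (8>4)).
C2 is strictly dominated by C1 (A: 8>4, B: 5>2, C: 8>1, D: 7>2).
C3: no other strategy beats it everywhere (C1 at B (8>5); C2 at A (7>4); C4 at A (7>4)).
C4: dominated, since C3 does at least as well everywhere (A: 7>4, B: 8>7, C: 9>8, D: 8>0).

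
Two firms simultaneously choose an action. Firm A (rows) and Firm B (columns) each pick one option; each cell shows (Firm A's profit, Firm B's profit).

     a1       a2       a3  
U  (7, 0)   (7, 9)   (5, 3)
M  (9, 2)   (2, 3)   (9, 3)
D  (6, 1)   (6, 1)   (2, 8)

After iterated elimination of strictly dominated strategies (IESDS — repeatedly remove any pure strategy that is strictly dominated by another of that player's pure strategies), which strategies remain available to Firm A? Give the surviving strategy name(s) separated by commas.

U, M

For Firm A, U strictly dominates D on the remaining columns (a1: 7>6, a2: 7>6, a3: 5>2); eliminate D.
Firm B's strategy a1 is strictly dominated by a2 (U: 9>0, M: 3>2) and is removed.
Among the remaining strategies, none is strictly dominated by another pure strategy of the same player, so the elimination stops.
Surviving strategies — Firm A: {U, M}; Firm B: {a2, a3}.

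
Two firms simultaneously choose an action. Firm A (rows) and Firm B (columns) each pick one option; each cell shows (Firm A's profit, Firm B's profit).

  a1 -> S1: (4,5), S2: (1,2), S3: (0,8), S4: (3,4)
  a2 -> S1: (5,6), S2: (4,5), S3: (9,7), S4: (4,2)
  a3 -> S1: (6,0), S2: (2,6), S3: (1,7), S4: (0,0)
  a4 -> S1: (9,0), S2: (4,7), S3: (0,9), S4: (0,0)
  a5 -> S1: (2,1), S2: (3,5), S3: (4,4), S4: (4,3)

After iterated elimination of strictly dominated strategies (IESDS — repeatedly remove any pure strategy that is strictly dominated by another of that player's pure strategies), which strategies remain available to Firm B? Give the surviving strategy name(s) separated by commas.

Firm A's strategy a1 is strictly dominated by a2 (S1: 5>4, S2: 4>1, S3: 9>0, S4: 4>3) and is removed.
Column S1 is eliminated: S3 beats it against every remaining row (a2: 7>6, a3: 7>0, a4: 9>0, a5: 4>1).
For Firm A, a2 strictly dominates a3 on the remaining columns (S2: 4>2, S3: 9>1, S4: 4>0); eliminate a3.
For Firm B, S2 strictly dominates S4 on the remaining rows (a2: 5>2, a4: 7>0, a5: 5>3); eliminate S4.
For Firm A, a2 strictly dominates a5 on the remaining columns (S2: 4>3, S3: 9>4); eliminate a5.
Column S2 is eliminated: S3 beats it against every remaining row (a2: 7>5, a4: 9>7).
For Firm A, a2 strictly dominates a4 on the remaining columns (S3: 9>0); eliminate a4.
Among the remaining strategies, none is strictly dominated by another pure strategy of the same player, so the elimination stops.
Surviving strategies — Firm A: {a2}; Firm B: {S3}.

S3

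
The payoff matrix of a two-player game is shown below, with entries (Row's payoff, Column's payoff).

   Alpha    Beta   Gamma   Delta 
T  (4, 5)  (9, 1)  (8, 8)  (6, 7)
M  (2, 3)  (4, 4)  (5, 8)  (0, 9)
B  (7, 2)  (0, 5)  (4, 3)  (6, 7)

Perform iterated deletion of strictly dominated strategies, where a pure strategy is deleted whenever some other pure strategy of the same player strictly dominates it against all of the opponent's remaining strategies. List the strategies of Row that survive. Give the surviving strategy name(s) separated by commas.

Row's strategy M is strictly dominated by T (Alpha: 4>2, Beta: 9>4, Gamma: 8>5, Delta: 6>0) and is removed.
Column's strategy Alpha is strictly dominated by Gamma (T: 8>5, B: 3>2) and is removed.
Column's strategy Beta is strictly dominated by Delta (T: 7>1, B: 7>5) and is removed.
Among the remaining strategies, none is strictly dominated by another pure strategy of the same player, so the elimination stops.
Surviving strategies — Row: {T, B}; Column: {Gamma, Delta}.

T, B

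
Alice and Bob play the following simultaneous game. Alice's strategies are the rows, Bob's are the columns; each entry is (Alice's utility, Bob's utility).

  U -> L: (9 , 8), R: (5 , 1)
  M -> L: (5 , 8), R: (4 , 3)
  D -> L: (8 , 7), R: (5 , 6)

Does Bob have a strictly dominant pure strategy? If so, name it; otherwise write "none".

L

L vs R: U: 8>1, M: 8>3, D: 7>6.
L strictly beats every other strategy against every opponent action, so it is strictly dominant.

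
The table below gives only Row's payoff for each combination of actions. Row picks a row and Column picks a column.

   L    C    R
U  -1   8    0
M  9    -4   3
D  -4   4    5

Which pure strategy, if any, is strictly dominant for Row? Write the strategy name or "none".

none

U fails to dominate M at L (-1<9).
M fails to dominate U at C (-4<8).
D fails to dominate U at L (-4<-1).
No single strategy dominates all the others.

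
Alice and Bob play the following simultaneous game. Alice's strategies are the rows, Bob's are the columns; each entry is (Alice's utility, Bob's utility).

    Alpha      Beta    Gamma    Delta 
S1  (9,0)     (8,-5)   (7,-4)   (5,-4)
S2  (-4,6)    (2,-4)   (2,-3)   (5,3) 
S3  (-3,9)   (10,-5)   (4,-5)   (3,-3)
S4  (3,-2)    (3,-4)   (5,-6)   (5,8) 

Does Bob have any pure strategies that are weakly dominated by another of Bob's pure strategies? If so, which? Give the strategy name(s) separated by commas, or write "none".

Beta, Gamma

Alpha: no other strategy beats it everywhere (Beta at S1 (0>-5); Gamma at S1 (0>-4); Delta at S1 (0>-4)).
Beta is weakly dominated by Alpha (S1: 0>-5, S2: 6>-4, S3: 9>-5, S4: -2>-4).
Gamma: dominated, since Alpha does at least as well everywhere (S1: 0>-4, S2: 6>-3, S3: 9>-5, S4: -2>-6).
Nothing dominates Delta: Alpha at S4 (8>-2); Beta at S1 (-4>-5); Gamma at S2 (3>-3).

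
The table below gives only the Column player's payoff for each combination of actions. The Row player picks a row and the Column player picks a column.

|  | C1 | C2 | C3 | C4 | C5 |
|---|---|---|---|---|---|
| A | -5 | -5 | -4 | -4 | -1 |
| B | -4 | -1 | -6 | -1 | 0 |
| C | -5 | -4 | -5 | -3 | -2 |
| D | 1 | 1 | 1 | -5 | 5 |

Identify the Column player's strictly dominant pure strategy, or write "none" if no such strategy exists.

C5

C5 vs C1: A: -1>-5, B: 0>-4, C: -2>-5, D: 5>1.
C5 vs C2: A: -1>-5, B: 0>-1, C: -2>-4, D: 5>1.
C5 vs C3: A: -1>-4, B: 0>-6, C: -2>-5, D: 5>1.
C5 vs C4: A: -1>-4, B: 0>-1, C: -2>-3, D: 5>-5.
C5 strictly beats every other strategy against every opponent action, so it is strictly dominant.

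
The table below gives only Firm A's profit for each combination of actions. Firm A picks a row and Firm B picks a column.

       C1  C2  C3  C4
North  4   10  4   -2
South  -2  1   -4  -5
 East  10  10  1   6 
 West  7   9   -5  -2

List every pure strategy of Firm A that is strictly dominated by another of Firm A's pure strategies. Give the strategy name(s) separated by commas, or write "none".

North: no other strategy beats it everywhere (South at C1 (4>-2); East at C2 (10=10); West at C2 (10>9)).
North strictly dominates South — C1: 4>-2, C2: 10>1, C3: 4>-4, C4: -2>-5.
Nothing dominates East: North at C1 (10>4); South at C1 (10>-2); West at C1 (10>7).
East strictly dominates West — C1: 10>7, C2: 10>9, C3: 1>-5, C4: 6>-2.

South, West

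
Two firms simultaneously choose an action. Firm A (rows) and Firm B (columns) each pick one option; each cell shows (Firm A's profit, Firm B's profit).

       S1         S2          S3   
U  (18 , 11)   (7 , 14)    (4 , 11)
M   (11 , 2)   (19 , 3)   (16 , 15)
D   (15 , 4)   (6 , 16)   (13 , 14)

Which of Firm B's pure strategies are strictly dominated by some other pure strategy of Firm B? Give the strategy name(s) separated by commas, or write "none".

S1

S1 is strictly dominated by S2 (U: 14>11, M: 3>2, D: 16>4).
S2 is not dominated — it holds its own against S1 at U (14>11); S3 at U (14>11).
S3: no other strategy beats it everywhere (S1 at U (11=11); S2 at M (15>3)).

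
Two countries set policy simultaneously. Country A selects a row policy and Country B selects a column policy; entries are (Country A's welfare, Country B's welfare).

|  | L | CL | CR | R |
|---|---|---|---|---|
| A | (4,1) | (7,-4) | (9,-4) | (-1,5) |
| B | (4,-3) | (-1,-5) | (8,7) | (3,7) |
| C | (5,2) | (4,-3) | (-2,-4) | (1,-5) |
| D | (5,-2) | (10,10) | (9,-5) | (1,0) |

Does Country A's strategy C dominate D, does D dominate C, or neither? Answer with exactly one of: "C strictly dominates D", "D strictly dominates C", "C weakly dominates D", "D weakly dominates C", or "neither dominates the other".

C's payoffs vs D's, by Country B's action — L: 5=5, CL: 4<10, CR: -2<9, R: 1=1.
D is at least as good everywhere and strictly better somewhere (tied at L, R), so D weakly dominates C.

D weakly dominates C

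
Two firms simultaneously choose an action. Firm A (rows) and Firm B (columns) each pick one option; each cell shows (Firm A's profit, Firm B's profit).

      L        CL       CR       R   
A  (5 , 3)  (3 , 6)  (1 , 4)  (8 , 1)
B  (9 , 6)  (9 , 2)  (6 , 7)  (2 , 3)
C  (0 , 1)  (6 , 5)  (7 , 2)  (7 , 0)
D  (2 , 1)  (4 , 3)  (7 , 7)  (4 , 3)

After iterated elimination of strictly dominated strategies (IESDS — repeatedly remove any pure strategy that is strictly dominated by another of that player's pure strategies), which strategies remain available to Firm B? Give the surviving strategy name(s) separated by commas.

CL, CR

Column L is eliminated: CR beats it against every remaining row (A: 4>3, B: 7>6, C: 2>1, D: 7>1).
Column R is eliminated: CR beats it against every remaining row (A: 4>1, B: 7>3, C: 2>0, D: 7>3).
For Firm A, B strictly dominates A on the remaining columns (CL: 9>3, CR: 6>1); eliminate A.
Among the remaining strategies, none is strictly dominated by another pure strategy of the same player, so the elimination stops.
Surviving strategies — Firm A: {B, C, D}; Firm B: {CL, CR}.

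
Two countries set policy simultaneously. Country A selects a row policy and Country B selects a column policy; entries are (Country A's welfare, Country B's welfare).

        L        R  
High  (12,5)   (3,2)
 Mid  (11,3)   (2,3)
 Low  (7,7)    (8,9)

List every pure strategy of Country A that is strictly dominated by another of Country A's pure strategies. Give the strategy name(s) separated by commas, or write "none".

Nothing dominates High: Mid at L (12>11); Low at L (12>7).
Mid: dominated, since High does at least as well everywhere (L: 12>11, R: 3>2).
Low is not dominated — it holds its own against High at R (8>3); Mid at R (8>2).

Mid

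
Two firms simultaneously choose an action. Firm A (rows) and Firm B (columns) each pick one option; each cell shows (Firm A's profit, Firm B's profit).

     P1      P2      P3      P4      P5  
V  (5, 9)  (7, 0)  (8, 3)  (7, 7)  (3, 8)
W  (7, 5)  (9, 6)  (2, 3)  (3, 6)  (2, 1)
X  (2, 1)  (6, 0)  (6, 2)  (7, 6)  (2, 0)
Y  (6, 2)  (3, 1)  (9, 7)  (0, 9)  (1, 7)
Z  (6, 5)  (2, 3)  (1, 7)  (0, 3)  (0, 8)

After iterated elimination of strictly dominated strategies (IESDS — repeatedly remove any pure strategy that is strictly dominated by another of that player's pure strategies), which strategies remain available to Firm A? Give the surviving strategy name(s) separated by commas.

V, W, X

Row Z is eliminated: W beats it against every remaining column (P1: 7>6, P2: 9>2, P3: 2>1, P4: 3>0, P5: 2>0).
Firm B's strategy P3 is strictly dominated by P4 (V: 7>3, W: 6>3, X: 6>2, Y: 9>7) and is removed.
For Firm A, W strictly dominates Y on the remaining columns (P1: 7>6, P2: 9>3, P4: 3>0, P5: 2>1); eliminate Y.
For Firm B, P1 strictly dominates P5 on the remaining rows (V: 9>8, W: 5>1, X: 1>0); eliminate P5.
Among the remaining strategies, none is strictly dominated by another pure strategy of the same player, so the elimination stops.
Surviving strategies — Firm A: {V, W, X}; Firm B: {P1, P2, P4}.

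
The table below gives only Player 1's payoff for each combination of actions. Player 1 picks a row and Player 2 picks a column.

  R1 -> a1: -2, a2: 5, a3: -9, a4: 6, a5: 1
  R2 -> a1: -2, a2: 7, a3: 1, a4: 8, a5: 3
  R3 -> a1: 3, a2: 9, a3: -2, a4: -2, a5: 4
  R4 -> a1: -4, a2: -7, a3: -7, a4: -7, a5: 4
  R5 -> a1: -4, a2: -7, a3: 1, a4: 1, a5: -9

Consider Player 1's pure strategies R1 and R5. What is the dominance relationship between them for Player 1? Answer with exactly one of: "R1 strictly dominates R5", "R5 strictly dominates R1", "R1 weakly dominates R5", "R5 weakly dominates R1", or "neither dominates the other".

R1's payoffs vs R5's, by Player 2's action — a1: -2>-4, a2: 5>-7, a3: -9<1, a4: 6>1, a5: 1>-9.
R1 does better at a1, a2, a4, a5 but worse at a3; neither strategy dominates the other.

neither dominates the other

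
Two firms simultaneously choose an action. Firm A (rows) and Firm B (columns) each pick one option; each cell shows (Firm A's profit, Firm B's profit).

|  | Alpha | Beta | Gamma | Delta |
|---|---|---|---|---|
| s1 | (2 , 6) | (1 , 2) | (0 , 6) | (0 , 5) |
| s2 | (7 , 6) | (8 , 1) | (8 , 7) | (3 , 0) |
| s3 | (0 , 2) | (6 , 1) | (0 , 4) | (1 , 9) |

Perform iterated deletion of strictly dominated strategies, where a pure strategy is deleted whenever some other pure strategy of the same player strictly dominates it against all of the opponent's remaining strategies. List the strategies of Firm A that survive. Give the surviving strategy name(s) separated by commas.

s2

For Firm A, s2 strictly dominates s1 on the remaining columns (Alpha: 7>2, Beta: 8>1, Gamma: 8>0, Delta: 3>0); eliminate s1.
Firm A's strategy s3 is strictly dominated by s2 (Alpha: 7>0, Beta: 8>6, Gamma: 8>0, Delta: 3>1) and is removed.
Firm B's strategy Alpha is strictly dominated by Gamma (s2: 7>6) and is removed.
For Firm B, Gamma strictly dominates Beta on the remaining rows (s2: 7>1); eliminate Beta.
Firm B's strategy Delta is strictly dominated by Gamma (s2: 7>0) and is removed.
Among the remaining strategies, none is strictly dominated by another pure strategy of the same player, so the elimination stops.
Surviving strategies — Firm A: {s2}; Firm B: {Gamma}.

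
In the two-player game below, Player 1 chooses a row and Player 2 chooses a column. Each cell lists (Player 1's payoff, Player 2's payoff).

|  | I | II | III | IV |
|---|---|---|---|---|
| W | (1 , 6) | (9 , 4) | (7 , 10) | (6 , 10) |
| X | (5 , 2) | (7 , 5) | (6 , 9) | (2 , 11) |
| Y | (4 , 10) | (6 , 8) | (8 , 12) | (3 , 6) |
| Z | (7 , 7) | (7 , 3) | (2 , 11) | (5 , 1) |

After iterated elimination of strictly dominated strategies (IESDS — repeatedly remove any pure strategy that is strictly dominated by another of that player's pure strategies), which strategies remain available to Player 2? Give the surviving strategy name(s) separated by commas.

Column I is eliminated: III beats it against every remaining row (W: 10>6, X: 9>2, Y: 12>10, Z: 11>7).
Player 1's strategy X is strictly dominated by W (II: 9>7, III: 7>6, IV: 6>2) and is removed.
Player 1's strategy Z is strictly dominated by W (II: 9>7, III: 7>2, IV: 6>5) and is removed.
For Player 2, III strictly dominates II on the remaining rows (W: 10>4, Y: 12>8); eliminate II.
Among the remaining strategies, none is strictly dominated by another pure strategy of the same player, so the elimination stops.
Surviving strategies — Player 1: {W, Y}; Player 2: {III, IV}.

III, IV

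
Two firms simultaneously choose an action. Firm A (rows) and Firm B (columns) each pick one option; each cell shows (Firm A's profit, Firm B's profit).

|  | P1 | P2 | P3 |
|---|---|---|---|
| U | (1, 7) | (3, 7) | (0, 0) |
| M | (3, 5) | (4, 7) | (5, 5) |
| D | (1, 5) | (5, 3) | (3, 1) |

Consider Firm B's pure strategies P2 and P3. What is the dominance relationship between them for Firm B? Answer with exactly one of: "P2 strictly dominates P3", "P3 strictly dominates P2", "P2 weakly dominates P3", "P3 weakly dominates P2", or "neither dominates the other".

P2's payoffs vs P3's, by Firm A's action — U: 7>0, M: 7>5, D: 3>1.
P2 gives a strictly higher payoff against each opponent action, so P2 strictly dominates P3.

P2 strictly dominates P3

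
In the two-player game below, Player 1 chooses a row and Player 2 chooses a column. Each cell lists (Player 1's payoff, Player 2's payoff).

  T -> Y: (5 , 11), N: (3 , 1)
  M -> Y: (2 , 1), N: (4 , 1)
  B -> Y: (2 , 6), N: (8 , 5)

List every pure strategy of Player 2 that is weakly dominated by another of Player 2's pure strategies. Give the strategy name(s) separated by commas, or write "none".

Y: no other strategy beats it everywhere (N at T (11>1)).
N is weakly dominated by Y (T: 11>1, M: 1=1, B: 6>5).

N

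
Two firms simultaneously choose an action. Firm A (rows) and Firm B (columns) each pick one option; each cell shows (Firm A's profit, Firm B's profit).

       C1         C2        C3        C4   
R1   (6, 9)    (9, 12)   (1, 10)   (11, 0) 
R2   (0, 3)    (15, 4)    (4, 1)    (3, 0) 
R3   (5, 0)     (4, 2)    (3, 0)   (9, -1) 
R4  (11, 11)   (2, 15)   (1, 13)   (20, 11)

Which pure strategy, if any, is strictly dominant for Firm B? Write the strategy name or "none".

C2

C2 vs C1: R1: 12>9, R2: 4>3, R3: 2>0, R4: 15>11.
C2 vs C3: R1: 12>10, R2: 4>1, R3: 2>0, R4: 15>13.
C2 vs C4: R1: 12>0, R2: 4>0, R3: 2>-1, R4: 15>11.
C2 strictly beats every other strategy against every opponent action, so it is strictly dominant.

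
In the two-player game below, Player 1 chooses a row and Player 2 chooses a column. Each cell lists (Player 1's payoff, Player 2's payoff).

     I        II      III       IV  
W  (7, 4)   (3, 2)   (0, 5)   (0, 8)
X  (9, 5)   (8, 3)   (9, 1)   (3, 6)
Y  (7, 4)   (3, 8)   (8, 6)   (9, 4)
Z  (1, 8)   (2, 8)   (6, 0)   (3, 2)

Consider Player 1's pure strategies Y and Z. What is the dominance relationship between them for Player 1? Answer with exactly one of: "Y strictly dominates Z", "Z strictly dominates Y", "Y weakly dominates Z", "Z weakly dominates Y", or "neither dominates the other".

Y strictly dominates Z

Y's payoffs vs Z's, by Player 2's action — I: 7>1, II: 3>2, III: 8>6, IV: 9>3.
Y gives a strictly higher payoff against each choice by Player 2, so Y strictly dominates Z.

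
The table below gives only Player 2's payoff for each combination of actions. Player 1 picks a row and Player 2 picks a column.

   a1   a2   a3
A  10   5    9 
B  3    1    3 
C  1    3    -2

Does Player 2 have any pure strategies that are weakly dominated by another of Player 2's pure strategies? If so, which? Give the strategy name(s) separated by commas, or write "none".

a3

a1 is not dominated — it holds its own against a2 at A (10>5); a3 at A (10>9).
Nothing dominates a2: a1 at C (3>1); a3 at C (3>-2).
a3 is weakly dominated by a1 (A: 10>9, B: 3=3, C: 1>-2).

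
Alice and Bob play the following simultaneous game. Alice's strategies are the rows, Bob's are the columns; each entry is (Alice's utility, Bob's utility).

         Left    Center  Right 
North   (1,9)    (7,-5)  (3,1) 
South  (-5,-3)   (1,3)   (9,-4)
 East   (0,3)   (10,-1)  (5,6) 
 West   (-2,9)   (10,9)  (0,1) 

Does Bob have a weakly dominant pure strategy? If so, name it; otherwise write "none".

Left fails to dominate Center at South (-3<3).
Center fails to dominate Left at North (-5<9).
Right fails to dominate Left at North (1<9).
No single strategy dominates all the others.

none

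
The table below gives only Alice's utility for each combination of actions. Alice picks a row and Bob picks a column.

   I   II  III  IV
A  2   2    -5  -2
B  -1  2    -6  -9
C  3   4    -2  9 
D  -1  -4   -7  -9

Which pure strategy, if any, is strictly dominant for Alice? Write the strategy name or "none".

C vs A: I: 3>2, II: 4>2, III: -2>-5, IV: 9>-2.
C vs B: I: 3>-1, II: 4>2, III: -2>-6, IV: 9>-9.
C vs D: I: 3>-1, II: 4>-4, III: -2>-7, IV: 9>-9.
C strictly beats every other strategy against every opponent action, so it is strictly dominant.

C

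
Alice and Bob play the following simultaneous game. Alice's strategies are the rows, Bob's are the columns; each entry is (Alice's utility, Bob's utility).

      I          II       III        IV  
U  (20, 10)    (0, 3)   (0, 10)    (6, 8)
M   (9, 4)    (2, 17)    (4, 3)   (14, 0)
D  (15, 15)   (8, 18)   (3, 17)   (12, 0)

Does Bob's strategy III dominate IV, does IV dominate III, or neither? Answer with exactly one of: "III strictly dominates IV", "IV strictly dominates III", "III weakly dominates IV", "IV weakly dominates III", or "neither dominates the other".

III strictly dominates IV

Compare III to IV across each opponent action: U: 10>8, M: 3>0, D: 17>0.
Every comparison favours III, so III strictly dominates IV.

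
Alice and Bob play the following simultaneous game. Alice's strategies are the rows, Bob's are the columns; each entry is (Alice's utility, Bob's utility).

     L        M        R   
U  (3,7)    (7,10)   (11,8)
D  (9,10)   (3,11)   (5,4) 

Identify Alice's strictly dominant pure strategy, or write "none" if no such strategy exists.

U fails to dominate D at L (3<9).
D fails to dominate U at M (3<7).
No single strategy dominates all the others.

none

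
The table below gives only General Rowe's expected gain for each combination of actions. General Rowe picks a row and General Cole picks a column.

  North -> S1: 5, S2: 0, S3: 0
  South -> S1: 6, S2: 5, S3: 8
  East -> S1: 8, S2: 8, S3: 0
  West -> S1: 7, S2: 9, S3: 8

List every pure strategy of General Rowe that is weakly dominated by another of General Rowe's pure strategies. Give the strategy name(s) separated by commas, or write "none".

North, South

South weakly dominates North — S1: 6>5, S2: 5>0, S3: 8>0.
South: dominated, since West does at least as well everywhere (S1: 7>6, S2: 9>5, S3: 8=8).
Nothing dominates East: North at S1 (8>5); South at S1 (8>6); West at S1 (8>7).
West: no other strategy beats it everywhere (North at S1 (7>5); South at S1 (7>6); East at S2 (9>8)).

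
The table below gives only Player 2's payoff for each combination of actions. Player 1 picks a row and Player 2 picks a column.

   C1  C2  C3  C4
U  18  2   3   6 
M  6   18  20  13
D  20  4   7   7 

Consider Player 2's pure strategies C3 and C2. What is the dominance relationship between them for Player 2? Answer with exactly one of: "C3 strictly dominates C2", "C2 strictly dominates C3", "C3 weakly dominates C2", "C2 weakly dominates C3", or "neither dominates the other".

C3's payoffs vs C2's, by Player 1's action — U: 3>2, M: 20>18, D: 7>4.
C3 gives a strictly higher payoff against each choice by Player 1, so C3 strictly dominates C2.

C3 strictly dominates C2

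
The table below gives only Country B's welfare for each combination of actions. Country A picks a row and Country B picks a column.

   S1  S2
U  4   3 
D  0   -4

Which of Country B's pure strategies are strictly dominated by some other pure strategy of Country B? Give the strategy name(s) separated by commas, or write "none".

Nothing dominates S1: S2 at U (4>3).
S2: dominated, since S1 does at least as well everywhere (U: 4>3, D: 0>-4).

S2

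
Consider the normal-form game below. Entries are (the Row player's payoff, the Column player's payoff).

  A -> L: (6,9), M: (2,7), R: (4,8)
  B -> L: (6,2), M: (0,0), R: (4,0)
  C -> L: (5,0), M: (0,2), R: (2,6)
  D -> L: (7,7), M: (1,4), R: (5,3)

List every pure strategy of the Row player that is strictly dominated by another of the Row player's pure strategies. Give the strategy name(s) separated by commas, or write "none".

B, C

Nothing dominates A: B at L (6=6); C at L (6>5); D at M (2>1).
B is strictly dominated by D (L: 7>6, M: 1>0, R: 5>4).
C is strictly dominated by A (L: 6>5, M: 2>0, R: 4>2).
D is not dominated — it holds its own against A at L (7>6); B at L (7>6); C at L (7>5).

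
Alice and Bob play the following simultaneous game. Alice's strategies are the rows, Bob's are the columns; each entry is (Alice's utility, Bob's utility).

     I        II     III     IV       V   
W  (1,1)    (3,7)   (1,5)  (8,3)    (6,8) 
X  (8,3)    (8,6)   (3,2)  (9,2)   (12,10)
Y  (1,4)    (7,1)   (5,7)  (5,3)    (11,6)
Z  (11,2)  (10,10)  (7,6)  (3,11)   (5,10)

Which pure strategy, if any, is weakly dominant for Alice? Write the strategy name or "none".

W fails to dominate X at I (1<8).
X fails to dominate Y at III (3<5).
Y fails to dominate W at IV (5<8).
Z fails to dominate W at IV (3<8).
No single strategy dominates all the others.

none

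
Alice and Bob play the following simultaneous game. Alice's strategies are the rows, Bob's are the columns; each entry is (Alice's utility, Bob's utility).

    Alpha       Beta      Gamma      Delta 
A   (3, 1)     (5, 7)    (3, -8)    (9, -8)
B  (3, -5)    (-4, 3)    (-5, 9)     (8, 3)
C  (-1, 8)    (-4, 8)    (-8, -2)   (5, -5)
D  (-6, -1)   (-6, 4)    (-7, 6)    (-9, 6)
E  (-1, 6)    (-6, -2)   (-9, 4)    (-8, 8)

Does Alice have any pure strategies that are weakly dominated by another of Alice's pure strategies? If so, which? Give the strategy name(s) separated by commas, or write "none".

B, C, D, E

A is not dominated — it holds its own against B at Beta (5>-4); C at Alpha (3>-1); D at Alpha (3>-6); E at Alpha (3>-1).
A weakly dominates B — Alpha: 3=3, Beta: 5>-4, Gamma: 3>-5, Delta: 9>8.
C: dominated, since A does at least as well everywhere (Alpha: 3>-1, Beta: 5>-4, Gamma: 3>-8, Delta: 9>5).
A weakly dominates D — Alpha: 3>-6, Beta: 5>-6, Gamma: 3>-7, Delta: 9>-9.
E: dominated, since A does at least as well everywhere (Alpha: 3>-1, Beta: 5>-6, Gamma: 3>-9, Delta: 9>-8).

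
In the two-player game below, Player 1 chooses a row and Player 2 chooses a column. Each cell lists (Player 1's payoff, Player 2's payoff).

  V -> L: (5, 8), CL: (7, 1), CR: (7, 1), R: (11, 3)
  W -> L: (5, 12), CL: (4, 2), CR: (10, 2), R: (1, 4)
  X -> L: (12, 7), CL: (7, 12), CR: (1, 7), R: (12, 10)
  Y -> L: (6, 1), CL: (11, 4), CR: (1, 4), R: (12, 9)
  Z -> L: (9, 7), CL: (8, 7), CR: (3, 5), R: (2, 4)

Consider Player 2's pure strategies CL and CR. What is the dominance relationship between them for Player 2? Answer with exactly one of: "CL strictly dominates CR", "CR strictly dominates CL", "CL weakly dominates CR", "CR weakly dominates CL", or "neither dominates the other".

CL weakly dominates CR

CL's payoffs vs CR's, by Player 1's action — V: 1=1, W: 2=2, X: 12>7, Y: 4=4, Z: 7>5.
CL is at least as good everywhere and strictly better somewhere (tied only at V, W, Y), so CL weakly but not strictly dominates CR.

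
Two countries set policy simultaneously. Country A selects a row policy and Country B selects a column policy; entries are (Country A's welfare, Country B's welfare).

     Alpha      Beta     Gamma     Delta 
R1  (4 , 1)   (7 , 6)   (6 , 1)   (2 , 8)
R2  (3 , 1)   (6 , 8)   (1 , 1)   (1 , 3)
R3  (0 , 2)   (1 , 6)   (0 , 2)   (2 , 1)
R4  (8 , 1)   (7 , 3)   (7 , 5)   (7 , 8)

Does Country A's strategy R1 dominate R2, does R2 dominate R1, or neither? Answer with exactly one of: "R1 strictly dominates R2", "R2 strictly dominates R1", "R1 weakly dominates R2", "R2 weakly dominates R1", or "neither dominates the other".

Compare R1 to R2 across each opponent action: Alpha: 4>3, Beta: 7>6, Gamma: 6>1, Delta: 2>1.
R1 gives a strictly higher payoff against each opponent action, so R1 strictly dominates R2.

R1 strictly dominates R2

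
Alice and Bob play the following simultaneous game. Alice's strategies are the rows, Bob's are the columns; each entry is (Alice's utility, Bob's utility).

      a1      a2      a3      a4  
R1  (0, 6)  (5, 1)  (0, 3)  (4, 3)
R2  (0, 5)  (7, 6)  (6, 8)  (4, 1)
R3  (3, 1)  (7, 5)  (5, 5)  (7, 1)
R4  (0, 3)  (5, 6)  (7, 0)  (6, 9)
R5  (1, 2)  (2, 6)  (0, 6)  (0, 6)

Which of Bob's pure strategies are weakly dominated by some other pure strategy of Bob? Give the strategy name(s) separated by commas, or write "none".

none

a1: no other strategy beats it everywhere (a2 at R1 (6>1); a3 at R1 (6>3); a4 at R1 (6>3)).
Nothing dominates a2: a1 at R2 (6>5); a3 at R4 (6>0); a4 at R2 (6>1).
Nothing dominates a3: a1 at R2 (8>5); a2 at R1 (3>1); a4 at R2 (8>1).
a4 is not dominated — it holds its own against a1 at R4 (9>3); a2 at R1 (3>1); a3 at R4 (9>0).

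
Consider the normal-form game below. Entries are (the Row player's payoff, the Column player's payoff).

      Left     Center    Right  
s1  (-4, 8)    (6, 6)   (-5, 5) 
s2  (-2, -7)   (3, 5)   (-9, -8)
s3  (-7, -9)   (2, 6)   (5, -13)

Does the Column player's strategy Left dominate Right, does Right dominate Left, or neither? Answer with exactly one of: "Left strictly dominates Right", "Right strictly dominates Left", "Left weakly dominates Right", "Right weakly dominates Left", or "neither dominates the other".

Compare Left to Right across every action of the Row player: s1: 8>5, s2: -7>-8, s3: -9>-13.
Every comparison favours Left, so Left strictly dominates Right.

Left strictly dominates Right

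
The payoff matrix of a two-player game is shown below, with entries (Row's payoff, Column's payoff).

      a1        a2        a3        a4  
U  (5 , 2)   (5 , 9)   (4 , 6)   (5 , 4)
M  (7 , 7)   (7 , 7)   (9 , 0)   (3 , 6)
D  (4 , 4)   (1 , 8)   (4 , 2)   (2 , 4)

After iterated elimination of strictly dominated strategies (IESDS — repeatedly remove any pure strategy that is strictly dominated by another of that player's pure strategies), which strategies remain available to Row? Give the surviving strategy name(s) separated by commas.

Row D is eliminated: M beats it against every remaining column (a1: 7>4, a2: 7>1, a3: 9>4, a4: 3>2).
Column's strategy a3 is strictly dominated by a2 (U: 9>6, M: 7>0) and is removed.
Column's strategy a4 is strictly dominated by a2 (U: 9>4, M: 7>6) and is removed.
Row's strategy U is strictly dominated by M (a1: 7>5, a2: 7>5) and is removed.
Among the remaining strategies, none is strictly dominated by another pure strategy of the same player, so the elimination stops.
Surviving strategies — Row: {M}; Column: {a1, a2}.

M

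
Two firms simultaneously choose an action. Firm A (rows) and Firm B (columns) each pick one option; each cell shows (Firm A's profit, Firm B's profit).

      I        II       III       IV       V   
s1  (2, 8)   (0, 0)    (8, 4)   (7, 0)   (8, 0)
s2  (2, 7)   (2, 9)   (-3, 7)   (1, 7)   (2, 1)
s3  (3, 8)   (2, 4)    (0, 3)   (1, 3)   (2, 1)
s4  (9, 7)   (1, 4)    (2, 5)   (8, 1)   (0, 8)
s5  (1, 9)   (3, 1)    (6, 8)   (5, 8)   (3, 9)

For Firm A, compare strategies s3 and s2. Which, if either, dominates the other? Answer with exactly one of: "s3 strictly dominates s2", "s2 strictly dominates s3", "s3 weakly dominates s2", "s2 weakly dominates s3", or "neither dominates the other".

s3 weakly dominates s2

Compare s3 to s2 across every action of Firm B: I: 3>2, II: 2=2, III: 0>-3, IV: 1=1, V: 2=2.
s3 is at least as good everywhere and strictly better somewhere (tied only at II, IV, V), so s3 weakly but not strictly dominates s2.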